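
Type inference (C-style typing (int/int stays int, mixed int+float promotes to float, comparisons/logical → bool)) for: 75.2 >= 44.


Operand types: float >= int
Rule: comparison yields bool
Result type: bool


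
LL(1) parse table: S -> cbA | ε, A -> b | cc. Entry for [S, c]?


For [S, c]: 'c' ∈ FIRST(cbA)
Entry: S -> cbA


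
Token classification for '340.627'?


Pattern: digits with a decimal point
Type: FLOAT_LITERAL


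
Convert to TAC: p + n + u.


Break into single-operator statements:
t1 = p + n
t2 = t1 + u


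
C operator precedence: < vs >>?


'>>' is shift (level 8); '<' is relational (level 7)
Higher level binds tighter
'>>' has higher precedence than '<'


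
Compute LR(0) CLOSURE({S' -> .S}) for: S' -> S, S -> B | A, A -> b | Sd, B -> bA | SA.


Start: S' -> .S
For each item with dot before a nonterminal B, add B -> .γ for every B-production
Closure: [S' -> .S, S -> .B, S -> .A, B -> .bA, B -> .SA, A -> .b, A -> .Sd]


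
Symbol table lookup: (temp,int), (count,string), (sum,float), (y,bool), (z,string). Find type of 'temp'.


Lookup 'temp' → type int


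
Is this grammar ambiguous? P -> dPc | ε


balanced d^n…c^n: each string has a unique parse
Unambiguous


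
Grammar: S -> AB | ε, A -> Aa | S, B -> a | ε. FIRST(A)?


Per alternative of A: FIRST(Aa) = {a}; FIRST(S) = {a, ε}
FIRST(A) = {a, ε}


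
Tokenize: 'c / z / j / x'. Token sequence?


Scan left to right, longest-match per lexeme
Tokens: ID(c), OP(/), ID(z), OP(/), ID(j), OP(/), ID(x)


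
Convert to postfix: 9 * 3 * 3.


Left to right (same or higher precedence on left)
Postfix: 9 3 * 3 *


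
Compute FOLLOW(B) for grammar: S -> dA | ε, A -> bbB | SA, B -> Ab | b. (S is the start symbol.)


$ ∈ FOLLOW(S). For each A -> αBβ: add FIRST(β)\{ε} to FOLLOW(B); if β nullable, add FOLLOW(A).
FOLLOW(B) = {$, b, d}


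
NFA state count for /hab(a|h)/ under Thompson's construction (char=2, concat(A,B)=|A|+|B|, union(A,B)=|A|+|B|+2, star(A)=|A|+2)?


Syntax tree has 5 char leaf(s), 1 union(s), 0 star(s)
chars contribute 5×2 = 10; each union adds +2; each star adds +2
Total: 10 + 2 + 0 = 12 states


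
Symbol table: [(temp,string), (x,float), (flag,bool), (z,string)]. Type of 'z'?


Lookup 'z' → type string


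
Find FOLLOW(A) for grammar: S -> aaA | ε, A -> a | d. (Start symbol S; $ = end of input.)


$ ∈ FOLLOW(S). For each A -> αBβ: add FIRST(β)\{ε} to FOLLOW(B); if β nullable, add FOLLOW(A).
FOLLOW(A) = {$}


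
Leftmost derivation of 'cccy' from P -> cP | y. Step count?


Derivation: P => cP => ccP => cccP => cccy
Steps: 4


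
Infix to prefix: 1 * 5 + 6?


left-to-right (same/higher precedence on left): tree is (+ (* 1 5) 6)
Prefix: + * 1 5 6


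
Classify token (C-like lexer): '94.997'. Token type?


Pattern: digits with a decimal point
Type: FLOAT_LITERAL


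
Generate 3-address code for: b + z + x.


Break into single-operator statements:
t1 = b + z
t2 = t1 + x


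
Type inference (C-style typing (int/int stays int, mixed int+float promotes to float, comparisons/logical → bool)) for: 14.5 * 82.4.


Operand types: float * float
Rule: mixed int/float promotes to float; int/int stays int
Result type: float


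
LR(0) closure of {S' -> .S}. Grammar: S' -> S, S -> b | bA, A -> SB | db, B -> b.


Start: S' -> .S
For each item with dot before a nonterminal B, add B -> .γ for every B-production
Closure: [S' -> .S, S -> .b, S -> .bA]


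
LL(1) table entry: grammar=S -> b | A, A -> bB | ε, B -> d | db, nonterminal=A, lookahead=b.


For [A, b]: 'b' ∈ FIRST(bB)
Entry: A -> bB


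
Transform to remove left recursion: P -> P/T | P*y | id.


Left-recursive alternatives: P/T, P*y; non-recursive: id
Introduce P': P -> idP', P' -> /TP' | *yP' | ε


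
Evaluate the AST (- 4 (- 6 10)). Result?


Evaluate inner: (- 6 10) = -4
Evaluate root: (- 4 -4) = 8
Result: 8


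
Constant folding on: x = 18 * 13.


18 * 13 = 234 at compile time
Optimized: x = 234


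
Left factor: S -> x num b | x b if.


Common prefix: 'x'
Factored: S -> x S', S' -> num b | b if


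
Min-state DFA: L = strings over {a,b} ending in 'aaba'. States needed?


Track the longest suffix of input matching a prefix of 'aaba': 5 classes (prefixes of length 0..4)
Minimal DFA: 5 states


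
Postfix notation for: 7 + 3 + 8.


Left to right (same or higher precedence on left)
Postfix: 7 3 + 8 +


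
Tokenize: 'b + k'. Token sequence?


Scan left to right, longest-match per lexeme
Tokens: ID(b), OP(+), ID(k)


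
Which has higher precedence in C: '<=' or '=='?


'<=' is relational (level 7); '==' is equality (level 6)
Higher level binds tighter
'<=' has higher precedence than '=='


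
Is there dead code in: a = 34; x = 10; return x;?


a is assigned but never read
Dead: 'a = 34'


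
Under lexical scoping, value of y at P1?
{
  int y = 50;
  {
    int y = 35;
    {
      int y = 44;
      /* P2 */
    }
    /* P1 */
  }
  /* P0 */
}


y declared in the same block as P1
y = 35


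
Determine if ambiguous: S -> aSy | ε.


balanced a^n…y^n: each string has a unique parse
Unambiguous


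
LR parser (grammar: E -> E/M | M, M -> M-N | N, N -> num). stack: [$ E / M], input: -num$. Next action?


'-' can extend M; shift to build M -> M-N
Action: shift


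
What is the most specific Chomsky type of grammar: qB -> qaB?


LHS has context (more than one symbol) and |LHS| ≤ |RHS|
Classification: Type 1 (Context-Sensitive)


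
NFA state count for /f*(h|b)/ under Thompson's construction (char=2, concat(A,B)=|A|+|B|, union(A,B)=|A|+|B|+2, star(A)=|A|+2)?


Syntax tree has 3 char leaf(s), 1 union(s), 1 star(s)
chars contribute 3×2 = 6; each union adds +2; each star adds +2
Total: 6 + 2 + 2 = 10 states


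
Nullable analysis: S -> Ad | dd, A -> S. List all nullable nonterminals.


A nonterminal is nullable iff some alternative derives ε (directly, or every symbol in it is nullable)
Nullable: {}


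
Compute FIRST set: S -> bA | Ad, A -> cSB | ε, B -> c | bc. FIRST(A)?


Per alternative of A: FIRST(cSB) = {c}; FIRST(ε) = {ε}
FIRST(A) = {c, ε}


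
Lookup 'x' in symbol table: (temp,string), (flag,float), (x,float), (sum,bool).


Lookup 'x' → type float


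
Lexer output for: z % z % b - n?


Scan left to right, longest-match per lexeme
Tokens: ID(z), OP(%), ID(z), OP(%), ID(b), OP(-), ID(n)


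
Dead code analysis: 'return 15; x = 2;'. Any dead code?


statement follows a return and is unreachable
Dead: 'x = 2'


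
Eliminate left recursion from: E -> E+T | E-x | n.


Left-recursive alternatives: E+T, E-x; non-recursive: n
Introduce E': E -> nE', E' -> +TE' | -xE' | ε


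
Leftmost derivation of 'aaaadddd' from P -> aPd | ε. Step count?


Derivation: P => aPd => aaPdd => aaaPddd => aaaaPdddd => aaaadddd
Steps: 5


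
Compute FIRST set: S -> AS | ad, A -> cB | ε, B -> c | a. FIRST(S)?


Per alternative of S: FIRST(AS) = {a, c}; FIRST(ad) = {a}
FIRST(S) = {a, c}


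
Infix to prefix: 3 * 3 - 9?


left-to-right (same/higher precedence on left): tree is (- (* 3 3) 9)
Prefix: - * 3 3 9


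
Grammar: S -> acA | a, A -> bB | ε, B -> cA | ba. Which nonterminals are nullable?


A nonterminal is nullable iff some alternative derives ε (directly, or every symbol in it is nullable)
Nullable: {A}


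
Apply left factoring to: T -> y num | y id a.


Common prefix: 'y'
Factored: T -> y T', T' -> num | id a


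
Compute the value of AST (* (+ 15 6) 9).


Evaluate inner: (+ 15 6) = 21
Evaluate root: (* 21 9) = 189
Result: 189


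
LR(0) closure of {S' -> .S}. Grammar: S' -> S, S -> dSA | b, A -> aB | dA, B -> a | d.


Start: S' -> .S
For each item with dot before a nonterminal B, add B -> .γ for every B-production
Closure: [S' -> .S, S -> .dSA, S -> .b]


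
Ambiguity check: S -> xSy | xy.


balanced x^n…y^n: each string has a unique parse
Unambiguous


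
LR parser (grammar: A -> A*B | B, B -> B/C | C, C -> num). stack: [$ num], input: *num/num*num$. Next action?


'num' on top is the handle for C -> num
Action: reduce (C -> num)


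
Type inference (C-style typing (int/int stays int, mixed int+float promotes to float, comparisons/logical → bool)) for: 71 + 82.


Operand types: int + int
Rule: mixed int/float promotes to float; int/int stays int
Result type: int


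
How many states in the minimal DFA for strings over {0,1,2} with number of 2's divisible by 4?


Track (count of 2) mod 4: states 0..3, accept at 0
Minimal DFA: 4 states


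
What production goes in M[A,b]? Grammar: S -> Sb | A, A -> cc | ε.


For [A, b]: ε is nullable and 'b' ∈ FOLLOW(A)
Entry: A -> ε


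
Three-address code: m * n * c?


Break into single-operator statements:
t1 = m * n
t2 = t1 * c


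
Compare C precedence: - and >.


'-' is additive (level 9); '>' is relational (level 7)
Higher level binds tighter
'-' has higher precedence than '>'


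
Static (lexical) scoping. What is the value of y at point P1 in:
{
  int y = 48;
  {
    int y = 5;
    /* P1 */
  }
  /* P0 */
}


y declared in the same block as P1
y = 5


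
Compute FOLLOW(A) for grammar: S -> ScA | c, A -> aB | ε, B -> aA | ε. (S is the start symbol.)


$ ∈ FOLLOW(S). For each A -> αBβ: add FIRST(β)\{ε} to FOLLOW(B); if β nullable, add FOLLOW(A).
FOLLOW(A) = {$, c}


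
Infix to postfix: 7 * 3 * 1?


Left to right (same or higher precedence on left)
Postfix: 7 3 * 1 *


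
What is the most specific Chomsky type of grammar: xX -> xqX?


LHS has context (more than one symbol) and |LHS| ≤ |RHS|
Classification: Type 1 (Context-Sensitive)


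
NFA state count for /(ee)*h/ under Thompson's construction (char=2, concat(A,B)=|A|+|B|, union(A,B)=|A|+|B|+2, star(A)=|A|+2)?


Syntax tree has 3 char leaf(s), 0 union(s), 1 star(s)
chars contribute 3×2 = 6; each union adds +2; each star adds +2
Total: 6 + 0 + 2 = 8 states


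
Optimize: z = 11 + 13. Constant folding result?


11 + 13 = 24 at compile time
Optimized: z = 24


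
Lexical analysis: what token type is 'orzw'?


Pattern: letter/underscore followed by alphanumerics, not a keyword
Type: IDENTIFIER


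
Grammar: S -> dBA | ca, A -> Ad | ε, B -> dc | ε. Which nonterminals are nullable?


A nonterminal is nullable iff some alternative derives ε (directly, or every symbol in it is nullable)
Nullable: {A, B}


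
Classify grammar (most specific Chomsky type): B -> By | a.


Left-linear: every RHS is a terminal or one nonterminal followed by a terminal
Classification: Type 3 (Regular)


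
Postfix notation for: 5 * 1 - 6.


Left to right (same or higher precedence on left)
Postfix: 5 1 * 6 -


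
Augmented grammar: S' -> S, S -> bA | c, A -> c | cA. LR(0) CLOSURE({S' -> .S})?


Start: S' -> .S
For each item with dot before a nonterminal B, add B -> .γ for every B-production
Closure: [S' -> .S, S -> .bA, S -> .c]


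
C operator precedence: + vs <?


'+' is additive (level 9); '<' is relational (level 7)
Higher level binds tighter
'+' has higher precedence than '<'


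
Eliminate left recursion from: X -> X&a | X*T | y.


Left-recursive alternatives: X&a, X*T; non-recursive: y
Introduce X': X -> yX', X' -> &aX' | *TX' | ε


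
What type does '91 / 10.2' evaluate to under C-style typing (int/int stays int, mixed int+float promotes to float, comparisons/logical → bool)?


Operand types: int / float
Rule: mixed int/float promotes to float; int/int stays int
Result type: float


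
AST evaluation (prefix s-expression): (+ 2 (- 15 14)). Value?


Evaluate inner: (- 15 14) = 1
Evaluate root: (+ 2 1) = 3
Result: 3


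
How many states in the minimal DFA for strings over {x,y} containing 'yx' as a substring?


KMP-style automaton: 2 progress states + 1 absorbing accept = 3
Minimal DFA: 3 states


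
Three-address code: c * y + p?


Break into single-operator statements:
t1 = c * y
t2 = t1 + p


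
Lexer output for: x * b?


Scan left to right, longest-match per lexeme
Tokens: ID(x), OP(*), ID(b)


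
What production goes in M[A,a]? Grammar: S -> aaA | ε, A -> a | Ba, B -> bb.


For [A, a]: 'a' ∈ FIRST(a)
Entry: A -> a


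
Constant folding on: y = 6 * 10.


6 * 10 = 60 at compile time
Optimized: y = 60


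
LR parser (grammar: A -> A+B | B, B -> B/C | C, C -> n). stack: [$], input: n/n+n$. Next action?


no handle on stack; shift 'n'
Action: shift


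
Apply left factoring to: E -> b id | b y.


Common prefix: 'b'
Factored: E -> b E', E' -> id | y


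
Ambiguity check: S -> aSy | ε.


balanced a^n…y^n: each string has a unique parse
Unambiguous


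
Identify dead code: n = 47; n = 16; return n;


first assignment to n is overwritten before any read
Dead: 'n = 47'


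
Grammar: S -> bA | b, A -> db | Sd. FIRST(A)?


Per alternative of A: FIRST(db) = {d}; FIRST(Sd) = {b}
FIRST(A) = {b, d}


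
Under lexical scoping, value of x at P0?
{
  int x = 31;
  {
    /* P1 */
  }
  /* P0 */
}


x declared in the same block as P0
x = 31


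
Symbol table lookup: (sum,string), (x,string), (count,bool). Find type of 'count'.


Lookup 'count' → type bool


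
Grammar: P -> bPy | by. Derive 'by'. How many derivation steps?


Derivation: P => by
Steps: 1


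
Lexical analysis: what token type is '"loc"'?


Pattern: double-quoted sequence
Type: STRING_LITERAL


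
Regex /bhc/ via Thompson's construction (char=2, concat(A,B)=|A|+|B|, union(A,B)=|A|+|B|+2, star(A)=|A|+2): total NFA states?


Syntax tree has 3 char leaf(s), 0 union(s), 0 star(s)
chars contribute 3×2 = 6; each union adds +2; each star adds +2
Total: 6 + 0 + 0 = 6 states


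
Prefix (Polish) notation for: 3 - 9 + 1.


left-to-right (same/higher precedence on left): tree is (+ (- 3 9) 1)
Prefix: + - 3 9 1


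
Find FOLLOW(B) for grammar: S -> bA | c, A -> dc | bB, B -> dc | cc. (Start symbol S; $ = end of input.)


$ ∈ FOLLOW(S). For each A -> αBβ: add FIRST(β)\{ε} to FOLLOW(B); if β nullable, add FOLLOW(A).
FOLLOW(B) = {$}


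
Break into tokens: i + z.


Scan left to right, longest-match per lexeme
Tokens: ID(i), OP(+), ID(z)


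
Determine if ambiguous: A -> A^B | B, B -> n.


precedence layered via separate nonterminal B: deterministic
Unambiguous


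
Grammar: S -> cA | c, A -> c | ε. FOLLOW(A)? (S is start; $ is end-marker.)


$ ∈ FOLLOW(S). For each A -> αBβ: add FIRST(β)\{ε} to FOLLOW(B); if β nullable, add FOLLOW(A).
FOLLOW(A) = {$}


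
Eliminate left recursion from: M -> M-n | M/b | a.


Left-recursive alternatives: M-n, M/b; non-recursive: a
Introduce M': M -> aM', M' -> -nM' | /bM' | ε


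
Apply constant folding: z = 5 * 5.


5 * 5 = 25 at compile time
Optimized: z = 25


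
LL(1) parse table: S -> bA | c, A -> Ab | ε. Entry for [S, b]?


For [S, b]: 'b' ∈ FIRST(bA)
Entry: S -> bA


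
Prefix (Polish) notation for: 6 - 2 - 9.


left-to-right (same/higher precedence on left): tree is (- (- 6 2) 9)
Prefix: - - 6 2 9


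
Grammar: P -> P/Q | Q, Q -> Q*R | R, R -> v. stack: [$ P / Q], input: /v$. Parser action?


handle 'P/Q' on top; lookahead ∈ FOLLOW(P) = {/, $}
Action: reduce (P -> P/Q)


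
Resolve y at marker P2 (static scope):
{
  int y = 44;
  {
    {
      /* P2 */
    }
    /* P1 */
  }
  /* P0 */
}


P2's block does not declare y; resolves to the enclosing declaration at depth 0
y = 44


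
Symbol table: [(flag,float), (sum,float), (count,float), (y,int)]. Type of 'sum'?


Lookup 'sum' → type float


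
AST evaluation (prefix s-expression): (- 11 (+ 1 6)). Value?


Evaluate inner: (+ 1 6) = 7
Evaluate root: (- 11 7) = 4
Result: 4


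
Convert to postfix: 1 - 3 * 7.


* has higher precedence, evaluate 3*7 first
Postfix: 1 3 7 * -


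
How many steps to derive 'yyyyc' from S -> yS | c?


Derivation: S => yS => yyS => yyyS => yyyyS => yyyyc
Steps: 5


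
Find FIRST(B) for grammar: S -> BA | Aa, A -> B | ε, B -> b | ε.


Per alternative of B: FIRST(b) = {b}; FIRST(ε) = {ε}
FIRST(B) = {b, ε}


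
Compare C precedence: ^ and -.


'-' is additive (level 9); '^' is bitwise XOR (level 4)
Higher level binds tighter
'-' has higher precedence than '^'


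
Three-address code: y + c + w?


Break into single-operator statements:
t1 = y + c
t2 = t1 + w


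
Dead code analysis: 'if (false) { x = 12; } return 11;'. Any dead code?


condition is constant false, so the whole block is unreachable
Dead: 'if (false) { x = 12; }'


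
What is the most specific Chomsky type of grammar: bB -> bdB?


LHS has context (more than one symbol) and |LHS| ≤ |RHS|
Classification: Type 1 (Context-Sensitive)


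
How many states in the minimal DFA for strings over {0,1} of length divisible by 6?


Track length mod 6: states 0..5, accept at 0
Minimal DFA: 6 states


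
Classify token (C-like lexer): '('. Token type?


Pattern: delimiter/punctuation
Type: PUNCTUATION


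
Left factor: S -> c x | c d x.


Common prefix: 'c'
Factored: S -> c S', S' -> x | d x


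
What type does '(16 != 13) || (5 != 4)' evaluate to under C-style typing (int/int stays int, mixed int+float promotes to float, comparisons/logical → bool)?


Operand types: bool || bool
Rule: logical operators take bool operands and yield bool
Result type: bool


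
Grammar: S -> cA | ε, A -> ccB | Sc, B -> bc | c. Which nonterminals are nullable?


A nonterminal is nullable iff some alternative derives ε (directly, or every symbol in it is nullable)
Nullable: {S}


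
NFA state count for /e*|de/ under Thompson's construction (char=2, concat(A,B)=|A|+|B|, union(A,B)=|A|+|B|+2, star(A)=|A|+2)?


Syntax tree has 3 char leaf(s), 1 union(s), 1 star(s)
chars contribute 3×2 = 6; each union adds +2; each star adds +2
Total: 6 + 2 + 2 = 10 states


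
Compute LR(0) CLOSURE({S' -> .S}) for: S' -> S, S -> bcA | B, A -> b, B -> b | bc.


Start: S' -> .S
For each item with dot before a nonterminal B, add B -> .γ for every B-production
Closure: [S' -> .S, S -> .bcA, S -> .B, B -> .b, B -> .bc]


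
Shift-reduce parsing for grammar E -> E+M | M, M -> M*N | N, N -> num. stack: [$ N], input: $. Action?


'N' (not preceded by M*) is the handle for M -> N
Action: reduce (M -> N)


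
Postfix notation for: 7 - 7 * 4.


* has higher precedence, evaluate 7*4 first
Postfix: 7 7 4 * -


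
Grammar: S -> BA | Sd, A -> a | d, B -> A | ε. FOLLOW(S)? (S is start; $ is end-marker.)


$ ∈ FOLLOW(S). For each A -> αBβ: add FIRST(β)\{ε} to FOLLOW(B); if β nullable, add FOLLOW(A).
FOLLOW(S) = {$, d}


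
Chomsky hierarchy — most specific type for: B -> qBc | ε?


Single nonterminal LHS, but q^n c^n is not regular
Classification: Type 2 (Context-Free)


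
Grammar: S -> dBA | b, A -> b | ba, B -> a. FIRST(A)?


Per alternative of A: FIRST(b) = {b}; FIRST(ba) = {b}
FIRST(A) = {b}


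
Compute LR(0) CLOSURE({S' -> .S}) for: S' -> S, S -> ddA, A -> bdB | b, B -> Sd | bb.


Start: S' -> .S
For each item with dot before a nonterminal B, add B -> .γ for every B-production
Closure: [S' -> .S, S -> .ddA]


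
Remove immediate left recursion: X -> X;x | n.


Left-recursive alternatives: X;x; non-recursive: n
Introduce X': X -> nX', X' -> ;xX' | ε


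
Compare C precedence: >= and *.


'*' is multiplicative (level 10); '>=' is relational (level 7)
Higher level binds tighter
'*' has higher precedence than '>='


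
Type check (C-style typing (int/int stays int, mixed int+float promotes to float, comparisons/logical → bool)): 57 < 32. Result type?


Operand types: int < int
Rule: comparison yields bool
Result type: bool


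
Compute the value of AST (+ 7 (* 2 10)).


Evaluate inner: (* 2 10) = 20
Evaluate root: (+ 7 20) = 27
Result: 27


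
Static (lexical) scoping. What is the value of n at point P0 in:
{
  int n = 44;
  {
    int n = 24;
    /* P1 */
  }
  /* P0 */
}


n declared in the same block as P0
n = 44


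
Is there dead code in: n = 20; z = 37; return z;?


n is assigned but never read
Dead: 'n = 20'


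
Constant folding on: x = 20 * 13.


20 * 13 = 260 at compile time
Optimized: x = 260


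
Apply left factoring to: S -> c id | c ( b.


Common prefix: 'c'
Factored: S -> c S', S' -> id | ( b


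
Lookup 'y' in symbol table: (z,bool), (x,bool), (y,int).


Lookup 'y' → type int


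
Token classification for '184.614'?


Pattern: digits with a decimal point
Type: FLOAT_LITERAL


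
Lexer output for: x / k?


Scan left to right, longest-match per lexeme
Tokens: ID(x), OP(/), ID(k)


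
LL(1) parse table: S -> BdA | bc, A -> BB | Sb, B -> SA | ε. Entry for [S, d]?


For [S, d]: 'd' ∈ FIRST(BdA)
Entry: S -> BdA


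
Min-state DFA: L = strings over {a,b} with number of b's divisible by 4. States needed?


Track (count of b) mod 4: states 0..3, accept at 0
Minimal DFA: 4 states


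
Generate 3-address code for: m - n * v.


Break into single-operator statements:
t1 = n * v
t2 = m - t1


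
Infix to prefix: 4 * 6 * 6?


left-to-right (same/higher precedence on left): tree is (* (* 4 6) 6)
Prefix: * * 4 6 6


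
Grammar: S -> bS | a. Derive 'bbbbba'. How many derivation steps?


Derivation: S => bS => bbS => bbbS => bbbbS => bbbbbS => bbbbba
Steps: 6


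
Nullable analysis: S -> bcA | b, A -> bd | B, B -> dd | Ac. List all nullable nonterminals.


A nonterminal is nullable iff some alternative derives ε (directly, or every symbol in it is nullable)
Nullable: {}


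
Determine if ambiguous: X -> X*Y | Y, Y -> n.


precedence layered via separate nonterminal Y: deterministic
Unambiguous


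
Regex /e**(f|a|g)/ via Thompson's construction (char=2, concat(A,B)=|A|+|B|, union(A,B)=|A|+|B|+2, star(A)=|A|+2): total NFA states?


Syntax tree has 4 char leaf(s), 2 union(s), 2 star(s)
chars contribute 4×2 = 8; each union adds +2; each star adds +2
Total: 8 + 4 + 4 = 16 states


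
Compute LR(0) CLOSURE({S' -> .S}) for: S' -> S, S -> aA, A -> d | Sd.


Start: S' -> .S
For each item with dot before a nonterminal B, add B -> .γ for every B-production
Closure: [S' -> .S, S -> .aA]


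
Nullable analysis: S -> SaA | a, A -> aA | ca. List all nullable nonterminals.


A nonterminal is nullable iff some alternative derives ε (directly, or every symbol in it is nullable)
Nullable: {}


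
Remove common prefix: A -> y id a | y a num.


Common prefix: 'y'
Factored: A -> y A', A' -> id a | a num


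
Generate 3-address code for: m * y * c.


Break into single-operator statements:
t1 = m * y
t2 = t1 * c


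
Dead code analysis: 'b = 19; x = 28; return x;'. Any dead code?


b is assigned but never read
Dead: 'b = 19'


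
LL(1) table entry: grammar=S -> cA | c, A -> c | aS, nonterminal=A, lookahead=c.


For [A, c]: 'c' ∈ FIRST(c)
Entry: A -> c


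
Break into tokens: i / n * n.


Scan left to right, longest-match per lexeme
Tokens: ID(i), OP(/), ID(n), OP(*), ID(n)


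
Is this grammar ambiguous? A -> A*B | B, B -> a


precedence layered via separate nonterminal B: deterministic
Unambiguous


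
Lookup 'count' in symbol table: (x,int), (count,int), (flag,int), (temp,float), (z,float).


Lookup 'count' → type int


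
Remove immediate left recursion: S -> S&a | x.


Left-recursive alternatives: S&a; non-recursive: x
Introduce S': S -> xS', S' -> &aS' | ε


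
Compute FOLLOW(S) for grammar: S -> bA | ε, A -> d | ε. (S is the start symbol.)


$ ∈ FOLLOW(S). For each A -> αBβ: add FIRST(β)\{ε} to FOLLOW(B); if β nullable, add FOLLOW(A).
FOLLOW(S) = {$}


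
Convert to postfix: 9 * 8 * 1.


Left to right (same or higher precedence on left)
Postfix: 9 8 * 1 *


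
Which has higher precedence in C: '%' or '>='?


'%' is multiplicative (level 10); '>=' is relational (level 7)
Higher level binds tighter
'%' has higher precedence than '>='


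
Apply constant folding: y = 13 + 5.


13 + 5 = 18 at compile time
Optimized: y = 18


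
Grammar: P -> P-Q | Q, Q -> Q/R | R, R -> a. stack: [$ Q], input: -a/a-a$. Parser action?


lookahead ∉ {/} so Q won't extend; reduce P -> Q
Action: reduce (P -> Q)


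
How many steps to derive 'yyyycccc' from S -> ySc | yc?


Derivation: S => ySc => yyScc => yyySccc => yyyycccc
Steps: 4


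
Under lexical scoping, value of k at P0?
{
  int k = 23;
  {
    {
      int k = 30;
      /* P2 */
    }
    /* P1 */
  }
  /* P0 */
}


k declared in the same block as P0
k = 23


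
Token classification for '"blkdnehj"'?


Pattern: double-quoted sequence
Type: STRING_LITERAL


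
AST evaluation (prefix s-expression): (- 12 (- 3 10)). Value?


Evaluate inner: (- 3 10) = -7
Evaluate root: (- 12 -7) = 19
Result: 19


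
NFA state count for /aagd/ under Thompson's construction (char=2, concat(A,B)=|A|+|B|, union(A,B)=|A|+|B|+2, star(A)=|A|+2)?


Syntax tree has 4 char leaf(s), 0 union(s), 0 star(s)
chars contribute 4×2 = 8; each union adds +2; each star adds +2
Total: 8 + 0 + 0 = 8 states


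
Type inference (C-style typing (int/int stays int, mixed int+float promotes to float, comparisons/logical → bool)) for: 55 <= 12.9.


Operand types: int <= float
Rule: comparison yields bool
Result type: bool


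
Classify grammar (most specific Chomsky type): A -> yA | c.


Right-linear: every RHS is a terminal or a terminal followed by one nonterminal
Classification: Type 3 (Regular)


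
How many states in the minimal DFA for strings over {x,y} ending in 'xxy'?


Track the longest suffix of input matching a prefix of 'xxy': 4 classes (prefixes of length 0..3)
Minimal DFA: 4 states


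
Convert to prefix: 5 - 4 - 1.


left-to-right (same/higher precedence on left): tree is (- (- 5 4) 1)
Prefix: - - 5 4 1


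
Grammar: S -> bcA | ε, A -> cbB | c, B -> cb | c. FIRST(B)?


Per alternative of B: FIRST(cb) = {c}; FIRST(c) = {c}
FIRST(B) = {c}


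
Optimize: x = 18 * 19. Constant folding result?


18 * 19 = 342 at compile time
Optimized: x = 342


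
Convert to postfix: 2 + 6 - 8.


Left to right (same or higher precedence on left)
Postfix: 2 6 + 8 -


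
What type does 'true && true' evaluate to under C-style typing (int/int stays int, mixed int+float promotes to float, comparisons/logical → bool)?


Operand types: bool && bool
Rule: logical operators take bool operands and yield bool
Result type: bool


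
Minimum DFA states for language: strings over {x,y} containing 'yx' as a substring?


KMP-style automaton: 2 progress states + 1 absorbing accept = 3
Minimal DFA: 3 states


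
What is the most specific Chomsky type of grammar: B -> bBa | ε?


Single nonterminal LHS, but b^n a^n is not regular
Classification: Type 2 (Context-Free)


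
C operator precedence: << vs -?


'-' is additive (level 9); '<<' is shift (level 8)
Higher level binds tighter
'-' has higher precedence than '<<'


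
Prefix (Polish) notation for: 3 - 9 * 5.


'*' binds tighter: tree is (- 3 (* 9 5))
Prefix: - 3 * 9 5


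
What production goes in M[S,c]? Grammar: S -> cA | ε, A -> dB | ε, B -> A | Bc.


For [S, c]: 'c' ∈ FIRST(cA)
Entry: S -> cA


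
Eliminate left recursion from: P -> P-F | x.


Left-recursive alternatives: P-F; non-recursive: x
Introduce P': P -> xP', P' -> -FP' | ε


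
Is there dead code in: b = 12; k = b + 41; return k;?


b is read by k's definition; k is returned
No dead code


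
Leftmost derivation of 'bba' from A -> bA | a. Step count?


Derivation: A => bA => bbA => bba
Steps: 3


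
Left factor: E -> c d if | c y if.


Common prefix: 'c'
Factored: E -> c E', E' -> d if | y if


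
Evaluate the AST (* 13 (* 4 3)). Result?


Evaluate inner: (* 4 3) = 12
Evaluate root: (* 13 12) = 156
Result: 156


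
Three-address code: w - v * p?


Break into single-operator statements:
t1 = v * p
t2 = w - t1


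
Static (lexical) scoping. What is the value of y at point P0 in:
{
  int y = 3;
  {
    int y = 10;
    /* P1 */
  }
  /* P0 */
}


y declared in the same block as P0
y = 3


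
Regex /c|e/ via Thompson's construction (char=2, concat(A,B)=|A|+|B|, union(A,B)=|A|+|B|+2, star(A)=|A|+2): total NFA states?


Syntax tree has 2 char leaf(s), 1 union(s), 0 star(s)
chars contribute 2×2 = 4; each union adds +2; each star adds +2
Total: 4 + 2 + 0 = 6 states


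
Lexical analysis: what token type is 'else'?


Pattern: reserved word
Type: KEYWORD


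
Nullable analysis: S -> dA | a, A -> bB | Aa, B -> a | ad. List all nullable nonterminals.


A nonterminal is nullable iff some alternative derives ε (directly, or every symbol in it is nullable)
Nullable: {}


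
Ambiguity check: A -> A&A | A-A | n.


'n&n-n' has two parse trees (no precedence encoded between & and -)
Ambiguous


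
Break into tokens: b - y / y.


Scan left to right, longest-match per lexeme
Tokens: ID(b), OP(-), ID(y), OP(/), ID(y)


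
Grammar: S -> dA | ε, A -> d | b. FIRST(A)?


Per alternative of A: FIRST(d) = {d}; FIRST(b) = {b}
FIRST(A) = {b, d}


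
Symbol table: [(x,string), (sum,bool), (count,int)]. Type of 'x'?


Lookup 'x' → type string


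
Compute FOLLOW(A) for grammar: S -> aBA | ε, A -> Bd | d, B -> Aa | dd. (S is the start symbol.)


$ ∈ FOLLOW(S). For each A -> αBβ: add FIRST(β)\{ε} to FOLLOW(B); if β nullable, add FOLLOW(A).
FOLLOW(A) = {$, a}


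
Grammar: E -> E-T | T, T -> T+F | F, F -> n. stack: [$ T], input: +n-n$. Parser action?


shift '+' to continue T -> T+F
Action: shift


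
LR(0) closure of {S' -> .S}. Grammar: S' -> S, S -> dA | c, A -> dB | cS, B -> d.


Start: S' -> .S
For each item with dot before a nonterminal B, add B -> .γ for every B-production
Closure: [S' -> .S, S -> .dA, S -> .c]


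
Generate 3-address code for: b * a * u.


Break into single-operator statements:
t1 = b * a
t2 = t1 * u


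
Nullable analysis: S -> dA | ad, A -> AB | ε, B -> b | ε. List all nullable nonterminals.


A nonterminal is nullable iff some alternative derives ε (directly, or every symbol in it is nullable)
Nullable: {A, B}


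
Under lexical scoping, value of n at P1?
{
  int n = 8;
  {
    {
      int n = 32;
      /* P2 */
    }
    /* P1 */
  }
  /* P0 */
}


P1's block does not declare n; resolves to the enclosing declaration at depth 0
n = 8


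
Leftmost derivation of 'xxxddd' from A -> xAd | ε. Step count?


Derivation: A => xAd => xxAdd => xxxAddd => xxxddd
Steps: 4


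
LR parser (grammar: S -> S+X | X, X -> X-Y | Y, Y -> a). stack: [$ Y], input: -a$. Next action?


'Y' (not preceded by X-) is the handle for X -> Y
Action: reduce (X -> Y)


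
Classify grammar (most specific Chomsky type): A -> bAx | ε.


Single nonterminal LHS, but b^n x^n is not regular
Classification: Type 2 (Context-Free)


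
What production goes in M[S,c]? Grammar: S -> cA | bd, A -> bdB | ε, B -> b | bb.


For [S, c]: 'c' ∈ FIRST(cA)
Entry: S -> cA


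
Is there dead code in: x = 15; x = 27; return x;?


first assignment to x is overwritten before any read
Dead: 'x = 15'


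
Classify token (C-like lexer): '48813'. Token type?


Pattern: digits only
Type: INTEGER_LITERAL


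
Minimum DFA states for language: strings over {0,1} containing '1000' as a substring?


KMP-style automaton: 4 progress states + 1 absorbing accept = 5
Minimal DFA: 5 states


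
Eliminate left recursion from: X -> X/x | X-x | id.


Left-recursive alternatives: X/x, X-x; non-recursive: id
Introduce X': X -> idX', X' -> /xX' | -xX' | ε


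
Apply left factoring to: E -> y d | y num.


Common prefix: 'y'
Factored: E -> y E', E' -> d | num


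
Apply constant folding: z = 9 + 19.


9 + 19 = 28 at compile time
Optimized: z = 28


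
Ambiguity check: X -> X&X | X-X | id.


'id&id-id' has two parse trees (no precedence encoded between & and -)
Ambiguous


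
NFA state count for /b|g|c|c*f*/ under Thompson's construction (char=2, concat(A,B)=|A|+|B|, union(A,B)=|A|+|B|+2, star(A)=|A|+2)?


Syntax tree has 5 char leaf(s), 3 union(s), 2 star(s)
chars contribute 5×2 = 10; each union adds +2; each star adds +2
Total: 10 + 6 + 4 = 20 states


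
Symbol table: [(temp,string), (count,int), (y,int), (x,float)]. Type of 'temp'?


Lookup 'temp' → type string


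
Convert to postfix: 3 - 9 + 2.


Left to right (same or higher precedence on left)
Postfix: 3 9 - 2 +


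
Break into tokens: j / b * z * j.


Scan left to right, longest-match per lexeme
Tokens: ID(j), OP(/), ID(b), OP(*), ID(z), OP(*), ID(j)


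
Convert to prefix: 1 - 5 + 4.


left-to-right (same/higher precedence on left): tree is (+ (- 1 5) 4)
Prefix: + - 1 5 4


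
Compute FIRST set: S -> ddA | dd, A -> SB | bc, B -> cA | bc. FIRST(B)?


Per alternative of B: FIRST(cA) = {c}; FIRST(bc) = {b}
FIRST(B) = {b, c}


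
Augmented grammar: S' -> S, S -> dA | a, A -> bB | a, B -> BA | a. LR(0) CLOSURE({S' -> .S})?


Start: S' -> .S
For each item with dot before a nonterminal B, add B -> .γ for every B-production
Closure: [S' -> .S, S -> .dA, S -> .a]


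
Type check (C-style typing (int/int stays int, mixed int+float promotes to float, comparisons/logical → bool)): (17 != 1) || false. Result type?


Operand types: bool || bool
Rule: logical operators take bool operands and yield bool
Result type: bool


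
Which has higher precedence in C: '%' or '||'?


'%' is multiplicative (level 10); '||' is logical OR (level 1)
Higher level binds tighter
'%' has higher precedence than '||'


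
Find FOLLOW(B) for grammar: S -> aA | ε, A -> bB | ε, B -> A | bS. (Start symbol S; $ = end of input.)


$ ∈ FOLLOW(S). For each A -> αBβ: add FIRST(β)\{ε} to FOLLOW(B); if β nullable, add FOLLOW(A).
FOLLOW(B) = {$}


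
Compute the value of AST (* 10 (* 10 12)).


Evaluate inner: (* 10 12) = 120
Evaluate root: (* 10 120) = 1200
Result: 1200


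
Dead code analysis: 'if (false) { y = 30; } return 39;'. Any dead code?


condition is constant false, so the whole block is unreachable
Dead: 'if (false) { y = 30; }'


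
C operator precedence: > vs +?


'+' is additive (level 9); '>' is relational (level 7)
Higher level binds tighter
'+' has higher precedence than '>'


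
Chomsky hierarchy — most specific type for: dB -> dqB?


LHS has context (more than one symbol) and |LHS| ≤ |RHS|
Classification: Type 1 (Context-Sensitive)


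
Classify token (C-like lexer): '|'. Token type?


Pattern: operator symbol
Type: OPERATOR


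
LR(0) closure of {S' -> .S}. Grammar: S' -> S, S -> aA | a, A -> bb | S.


Start: S' -> .S
For each item with dot before a nonterminal B, add B -> .γ for every B-production
Closure: [S' -> .S, S -> .aA, S -> .a]


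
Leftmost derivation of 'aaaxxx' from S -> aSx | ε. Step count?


Derivation: S => aSx => aaSxx => aaaSxxx => aaaxxx
Steps: 4


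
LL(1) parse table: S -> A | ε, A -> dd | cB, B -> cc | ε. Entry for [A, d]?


For [A, d]: 'd' ∈ FIRST(dd)
Entry: A -> dd


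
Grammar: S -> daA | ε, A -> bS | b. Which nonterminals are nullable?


A nonterminal is nullable iff some alternative derives ε (directly, or every symbol in it is nullable)
Nullable: {S}


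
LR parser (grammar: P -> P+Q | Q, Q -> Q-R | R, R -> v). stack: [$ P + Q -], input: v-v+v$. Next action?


no handle; shift 'v'
Action: shift


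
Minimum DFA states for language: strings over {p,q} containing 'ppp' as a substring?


KMP-style automaton: 3 progress states + 1 absorbing accept = 4
Minimal DFA: 4 states


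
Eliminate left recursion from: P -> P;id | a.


Left-recursive alternatives: P;id; non-recursive: a
Introduce P': P -> aP', P' -> ;idP' | ε


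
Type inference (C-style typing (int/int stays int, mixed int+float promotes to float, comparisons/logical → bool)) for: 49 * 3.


Operand types: int * int
Rule: mixed int/float promotes to float; int/int stays int
Result type: int


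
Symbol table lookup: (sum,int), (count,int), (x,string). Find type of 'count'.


Lookup 'count' → type int


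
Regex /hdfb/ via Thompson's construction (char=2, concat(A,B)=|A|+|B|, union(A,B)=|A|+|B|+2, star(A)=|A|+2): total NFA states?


Syntax tree has 4 char leaf(s), 0 union(s), 0 star(s)
chars contribute 4×2 = 8; each union adds +2; each star adds +2
Total: 8 + 0 + 0 = 8 states


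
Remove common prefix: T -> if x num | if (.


Common prefix: 'if'
Factored: T -> if T', T' -> x num | (


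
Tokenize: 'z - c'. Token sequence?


Scan left to right, longest-match per lexeme
Tokens: ID(z), OP(-), ID(c)


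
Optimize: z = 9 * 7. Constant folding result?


9 * 7 = 63 at compile time
Optimized: z = 63


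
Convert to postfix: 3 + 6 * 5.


* has higher precedence, evaluate 6*5 first
Postfix: 3 6 5 * +


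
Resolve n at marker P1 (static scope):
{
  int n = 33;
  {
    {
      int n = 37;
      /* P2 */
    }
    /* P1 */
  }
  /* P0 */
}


P1's block does not declare n; resolves to the enclosing declaration at depth 0
n = 33


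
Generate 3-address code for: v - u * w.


Break into single-operator statements:
t1 = u * w
t2 = v - t1


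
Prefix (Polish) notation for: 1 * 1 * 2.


left-to-right (same/higher precedence on left): tree is (* (* 1 1) 2)
Prefix: * * 1 1 2


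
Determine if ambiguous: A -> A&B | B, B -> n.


precedence layered via separate nonterminal B: deterministic
Unambiguous


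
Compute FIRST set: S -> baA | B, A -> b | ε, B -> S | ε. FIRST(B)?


Per alternative of B: FIRST(S) = {b, ε}; FIRST(ε) = {ε}
FIRST(B) = {b, ε}


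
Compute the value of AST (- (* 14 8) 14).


Evaluate inner: (* 14 8) = 112
Evaluate root: (- 112 14) = 98
Result: 98


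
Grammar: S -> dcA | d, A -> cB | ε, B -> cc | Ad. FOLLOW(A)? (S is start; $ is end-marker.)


$ ∈ FOLLOW(S). For each A -> αBβ: add FIRST(β)\{ε} to FOLLOW(B); if β nullable, add FOLLOW(A).
FOLLOW(A) = {$, d}


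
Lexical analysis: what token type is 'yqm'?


Pattern: letter/underscore followed by alphanumerics, not a keyword
Type: IDENTIFIER


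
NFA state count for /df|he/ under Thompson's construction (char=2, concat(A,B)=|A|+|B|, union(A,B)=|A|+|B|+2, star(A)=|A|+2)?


Syntax tree has 4 char leaf(s), 1 union(s), 0 star(s)
chars contribute 4×2 = 8; each union adds +2; each star adds +2
Total: 8 + 2 + 0 = 10 states


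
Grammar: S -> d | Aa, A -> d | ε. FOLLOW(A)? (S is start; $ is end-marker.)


$ ∈ FOLLOW(S). For each A -> αBβ: add FIRST(β)\{ε} to FOLLOW(B); if β nullable, add FOLLOW(A).
FOLLOW(A) = {a}


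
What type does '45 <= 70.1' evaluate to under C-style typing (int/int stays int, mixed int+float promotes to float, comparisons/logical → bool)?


Operand types: int <= float
Rule: comparison yields bool
Result type: bool


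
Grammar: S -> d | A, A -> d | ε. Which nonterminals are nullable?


A nonterminal is nullable iff some alternative derives ε (directly, or every symbol in it is nullable)
Nullable: {A, S}
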